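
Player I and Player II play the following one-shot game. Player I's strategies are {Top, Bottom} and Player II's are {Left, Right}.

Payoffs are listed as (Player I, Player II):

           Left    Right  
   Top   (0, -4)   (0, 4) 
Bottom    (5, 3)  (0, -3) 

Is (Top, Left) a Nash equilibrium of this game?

At (Top, Left), Player I earns 0; switching to Bottom would give 5, so Player I would deviate.
Player II earns -4; switching to Right would give 4, so Player II would deviate.
Since at least one player can profitably deviate, this is not a Nash equilibrium.

No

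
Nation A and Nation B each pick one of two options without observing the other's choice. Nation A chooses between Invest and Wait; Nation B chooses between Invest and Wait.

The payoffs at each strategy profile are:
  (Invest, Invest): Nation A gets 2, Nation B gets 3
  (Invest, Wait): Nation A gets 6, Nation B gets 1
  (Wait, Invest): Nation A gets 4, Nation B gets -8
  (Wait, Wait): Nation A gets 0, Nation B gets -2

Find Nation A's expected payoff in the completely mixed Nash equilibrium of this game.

3

First find y, the probability Nation B plays Invest, from Nation A's indifference between Invest and Wait: 2y + 6(1−y) = 4y, giving y = 3/4.
Since Nation A is indifferent in equilibrium, Nation A's expected payoff equals the payoff from either row against (3/4, 1/4). Using Invest: 2(3/4) + 6(1/4) = 3.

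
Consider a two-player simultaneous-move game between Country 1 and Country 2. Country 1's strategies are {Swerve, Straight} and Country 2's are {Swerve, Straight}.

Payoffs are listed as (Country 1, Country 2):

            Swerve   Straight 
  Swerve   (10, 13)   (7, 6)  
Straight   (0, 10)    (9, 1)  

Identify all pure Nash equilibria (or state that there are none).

(Swerve, Swerve)

(Swerve, Swerve): Country 1 gets 10 ≥ 0 from Straight, and Country 2 gets 13 ≥ 6 from Straight — Nash equilibrium.
(Swerve, Straight): Country 1 prefers Straight (9 > 7); Country 2 prefers Swerve (13 > 6) — not an equilibrium.
(Straight, Swerve): Country 1 prefers Swerve (10 > 0) — not an equilibrium.
(Straight, Straight): Country 2 prefers Swerve (10 > 1) — not an equilibrium.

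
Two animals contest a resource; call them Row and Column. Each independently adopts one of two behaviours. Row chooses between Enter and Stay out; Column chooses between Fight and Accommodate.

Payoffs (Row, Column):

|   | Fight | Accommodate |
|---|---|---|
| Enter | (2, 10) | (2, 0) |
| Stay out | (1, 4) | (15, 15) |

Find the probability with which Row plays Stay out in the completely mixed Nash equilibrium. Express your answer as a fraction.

Let r be the probability that Row plays Enter. In a completely mixed equilibrium, Column must be indifferent between Fight and Accommodate.
Column's expected payoff from Fight is 10r + 4(1−r); from Accommodate it is 15(1−r).
Setting these equal: 6r + 4 = −15r + 15, so r = 11/21.
Therefore Row plays Stay out with probability 1 − 11/21 = 10/21.

10/21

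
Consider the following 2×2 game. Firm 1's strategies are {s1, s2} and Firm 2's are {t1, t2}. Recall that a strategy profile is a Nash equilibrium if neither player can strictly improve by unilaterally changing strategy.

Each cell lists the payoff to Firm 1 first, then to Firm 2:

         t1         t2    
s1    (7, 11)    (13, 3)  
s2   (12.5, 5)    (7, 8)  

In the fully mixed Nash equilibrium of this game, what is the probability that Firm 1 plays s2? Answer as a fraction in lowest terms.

Let p be the probability that Firm 1 plays s1. In a completely mixed equilibrium, Firm 2 must be indifferent between t1 and t2.
Firm 2's expected payoff from t1 is 11p + 5(1−p); from t2 it is 3p + 8(1−p).
Setting these equal: 6p + 5 = −5p + 8, so p = 3/11.
Therefore Firm 1 plays s2 with probability 1 − 3/11 = 8/11.

8/11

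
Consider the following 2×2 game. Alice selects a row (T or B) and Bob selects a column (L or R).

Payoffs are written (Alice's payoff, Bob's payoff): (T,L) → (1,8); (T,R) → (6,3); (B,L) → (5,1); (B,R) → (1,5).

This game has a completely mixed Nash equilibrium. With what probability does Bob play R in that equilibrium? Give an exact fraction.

Let q be the probability that Bob plays L. In a completely mixed equilibrium, Alice must be indifferent between T and B.
Alice's expected payoff from T is q + 6(1−q); from B it is 5q + (1−q).
Setting these equal: −5q + 6 = 4q + 1, so q = 5/9.
Therefore Bob plays R with probability 1 − 5/9 = 4/9.

4/9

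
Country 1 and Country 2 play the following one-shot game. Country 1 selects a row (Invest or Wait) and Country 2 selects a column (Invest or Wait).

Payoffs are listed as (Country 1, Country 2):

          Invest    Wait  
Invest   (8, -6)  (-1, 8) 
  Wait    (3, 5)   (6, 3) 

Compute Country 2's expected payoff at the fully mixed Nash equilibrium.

First find x, the probability Country 1 plays Invest, from Country 2's indifference between Invest and Wait: −6x + 5(1−x) = 8x + 3(1−x), giving x = 1/8.
Since Country 2 is indifferent in equilibrium, Country 2's expected payoff equals the payoff from either column against (1/8, 7/8). Using Invest: −6(1/8) + 5(7/8) = 29/8.

29/8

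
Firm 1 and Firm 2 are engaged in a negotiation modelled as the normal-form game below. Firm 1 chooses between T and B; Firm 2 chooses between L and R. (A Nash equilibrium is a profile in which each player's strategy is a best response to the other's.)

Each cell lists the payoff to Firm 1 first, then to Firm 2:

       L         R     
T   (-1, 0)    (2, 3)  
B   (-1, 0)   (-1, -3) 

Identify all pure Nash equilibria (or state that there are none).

(T, R) and (B, L)

(T, L): Firm 2 prefers R (3 > 0) — not an equilibrium.
(T, R): Firm 1 gets 2 ≥ -1 from B, and Firm 2 gets 3 ≥ 0 from L — Nash equilibrium.
(B, L): Firm 1 gets -1 ≥ -1 from T, and Firm 2 gets 0 ≥ -3 from R — Nash equilibrium.
(B, R): Firm 1 prefers T (2 > -1); Firm 2 prefers L (0 > -3) — not an equilibrium.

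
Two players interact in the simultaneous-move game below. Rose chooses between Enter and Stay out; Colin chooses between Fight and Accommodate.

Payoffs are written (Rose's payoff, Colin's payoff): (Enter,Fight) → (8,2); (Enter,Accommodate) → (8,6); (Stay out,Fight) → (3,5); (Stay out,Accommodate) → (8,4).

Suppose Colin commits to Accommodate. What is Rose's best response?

either — both Enter and Stay out are best responses

Against Accommodate, Rose earns 8 from Enter and 8 from Stay out.
So either strategy is a best response.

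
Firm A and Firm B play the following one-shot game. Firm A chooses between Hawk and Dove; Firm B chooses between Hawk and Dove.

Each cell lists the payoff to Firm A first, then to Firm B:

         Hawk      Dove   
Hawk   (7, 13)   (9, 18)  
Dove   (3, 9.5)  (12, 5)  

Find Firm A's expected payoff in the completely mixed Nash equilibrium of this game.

57/7

First find q, the probability Firm B plays Hawk, from Firm A's indifference between Hawk and Dove: 7q + 9(1−q) = 3q + 12(1−q), giving q = 3/7.
Since Firm A is indifferent in equilibrium, Firm A's expected payoff equals the payoff from either row against (3/7, 4/7). Using Hawk: 7(3/7) + 9(4/7) = 57/7.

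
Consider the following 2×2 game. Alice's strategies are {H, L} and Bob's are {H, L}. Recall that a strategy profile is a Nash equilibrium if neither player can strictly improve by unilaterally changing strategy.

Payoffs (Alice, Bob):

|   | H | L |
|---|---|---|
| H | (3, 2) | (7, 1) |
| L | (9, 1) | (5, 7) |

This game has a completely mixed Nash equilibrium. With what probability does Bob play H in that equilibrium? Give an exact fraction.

Let c be the probability that Bob plays H. In a completely mixed equilibrium, Alice must be indifferent between H and L.
Alice's expected payoff from H is 3c + 7(1−c); from L it is 9c + 5(1−c).
Setting these equal: −4c + 7 = 4c + 5, so c = 1/4.

1/4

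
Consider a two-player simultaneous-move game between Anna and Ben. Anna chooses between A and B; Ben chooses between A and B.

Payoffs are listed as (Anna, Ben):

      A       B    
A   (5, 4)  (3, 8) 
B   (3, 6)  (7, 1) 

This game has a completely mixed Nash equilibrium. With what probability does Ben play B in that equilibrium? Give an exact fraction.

Let c be the probability that Ben plays A. In a completely mixed equilibrium, Anna must be indifferent between A and B.
Anna's expected payoff from A is 5c + 3(1−c); from B it is 3c + 7(1−c).
Setting these equal: 2c + 3 = −4c + 7, so c = 2/3.
Therefore Ben plays B with probability 1 − 2/3 = 1/3.

1/3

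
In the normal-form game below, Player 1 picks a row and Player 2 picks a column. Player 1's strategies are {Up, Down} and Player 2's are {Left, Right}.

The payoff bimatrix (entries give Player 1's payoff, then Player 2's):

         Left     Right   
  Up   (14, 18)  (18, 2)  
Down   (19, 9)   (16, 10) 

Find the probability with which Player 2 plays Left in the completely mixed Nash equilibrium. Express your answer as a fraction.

Let q be the probability that Player 2 plays Left. In a completely mixed equilibrium, Player 1 must be indifferent between Up and Down.
Player 1's expected payoff from Up is 14q + 18(1−q); from Down it is 19q + 16(1−q).
Setting these equal: −4q + 18 = 3q + 16, so q = 2/7.

2/7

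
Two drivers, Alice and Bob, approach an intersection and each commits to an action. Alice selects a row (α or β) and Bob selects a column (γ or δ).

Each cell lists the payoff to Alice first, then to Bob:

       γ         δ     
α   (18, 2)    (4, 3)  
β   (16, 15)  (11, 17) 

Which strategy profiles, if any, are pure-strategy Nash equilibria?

(α, γ): Bob prefers δ (3 > 2) — not an equilibrium.
(α, δ): Alice prefers β (11 > 4) — not an equilibrium.
(β, γ): Alice prefers α (18 > 16); Bob prefers δ (17 > 15) — not an equilibrium.
(β, δ): Alice gets 11 ≥ 4 from α, and Bob gets 17 ≥ 15 from γ — Nash equilibrium.

(β, δ)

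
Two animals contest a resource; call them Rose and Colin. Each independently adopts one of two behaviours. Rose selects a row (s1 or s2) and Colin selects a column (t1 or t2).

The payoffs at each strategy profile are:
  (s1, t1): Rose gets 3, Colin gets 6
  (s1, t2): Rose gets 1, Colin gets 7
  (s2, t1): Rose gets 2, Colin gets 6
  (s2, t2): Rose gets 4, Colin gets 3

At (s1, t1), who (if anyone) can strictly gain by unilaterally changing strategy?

Rose at (s1, t1) earns 3; deviating to s2 yields 2 — not better.
Colin earns 6; deviating to t2 yields 7 — a strict improvement.
Only Colin has a strictly profitable deviation.

Colin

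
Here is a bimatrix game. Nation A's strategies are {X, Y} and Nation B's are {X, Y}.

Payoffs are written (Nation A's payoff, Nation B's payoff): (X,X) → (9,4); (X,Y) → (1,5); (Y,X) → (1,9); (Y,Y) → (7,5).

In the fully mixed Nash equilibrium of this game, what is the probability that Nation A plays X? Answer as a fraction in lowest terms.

4/5

Let p be the probability that Nation A plays X. In a completely mixed equilibrium, Nation B must be indifferent between X and Y.
Nation B's expected payoff from X is 4p + 9(1−p); from Y it is 5p + 5(1−p).
Setting these equal: −5p + 9 = 5, so p = 4/5.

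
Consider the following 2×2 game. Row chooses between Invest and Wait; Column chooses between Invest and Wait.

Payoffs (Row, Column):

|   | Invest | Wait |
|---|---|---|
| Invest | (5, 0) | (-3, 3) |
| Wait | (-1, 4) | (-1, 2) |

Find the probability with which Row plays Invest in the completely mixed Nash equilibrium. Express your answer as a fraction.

2/5

Let p be the probability that Row plays Invest. In a completely mixed equilibrium, Column must be indifferent between Invest and Wait.
Column's expected payoff from Invest is 4(1−p); from Wait it is 3p + 2(1−p).
Setting these equal: −4p + 4 = p + 2, so p = 2/5.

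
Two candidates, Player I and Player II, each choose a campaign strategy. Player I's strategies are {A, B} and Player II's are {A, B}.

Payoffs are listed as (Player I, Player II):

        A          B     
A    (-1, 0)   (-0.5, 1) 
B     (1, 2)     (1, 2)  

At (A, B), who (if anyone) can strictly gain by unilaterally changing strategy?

Player I

Player I at (A, B) earns -0.5; deviating to B yields 1 — a strict improvement.
Player II earns 1; deviating to A yields 0 — not better.
Only Player I has a strictly profitable deviation.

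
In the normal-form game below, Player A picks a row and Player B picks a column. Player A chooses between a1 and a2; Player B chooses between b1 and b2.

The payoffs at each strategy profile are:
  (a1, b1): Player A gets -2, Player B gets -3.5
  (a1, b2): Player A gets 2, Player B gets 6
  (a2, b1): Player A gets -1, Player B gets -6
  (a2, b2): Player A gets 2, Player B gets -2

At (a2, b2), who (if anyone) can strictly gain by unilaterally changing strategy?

Neither

Player A at (a2, b2) earns 2; deviating to a1 yields 2 — not better.
Player B earns -2; deviating to b1 yields -6 — not better.
Neither player can strictly improve; the profile is a Nash equilibrium.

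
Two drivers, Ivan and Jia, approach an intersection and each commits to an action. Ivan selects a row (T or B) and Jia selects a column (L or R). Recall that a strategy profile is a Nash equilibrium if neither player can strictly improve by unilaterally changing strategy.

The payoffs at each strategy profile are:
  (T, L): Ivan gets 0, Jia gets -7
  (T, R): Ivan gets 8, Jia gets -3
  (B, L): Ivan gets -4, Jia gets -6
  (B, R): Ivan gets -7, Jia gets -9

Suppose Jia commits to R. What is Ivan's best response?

T

Against R, Ivan earns 8 from T and -7 from B.
So T is the best response.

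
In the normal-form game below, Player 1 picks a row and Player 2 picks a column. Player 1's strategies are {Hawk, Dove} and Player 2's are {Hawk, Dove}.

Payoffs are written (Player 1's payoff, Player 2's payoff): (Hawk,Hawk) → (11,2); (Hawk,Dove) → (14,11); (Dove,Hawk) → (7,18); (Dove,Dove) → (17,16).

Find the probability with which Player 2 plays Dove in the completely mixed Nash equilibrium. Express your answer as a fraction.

Let y be the probability that Player 2 plays Hawk. In a completely mixed equilibrium, Player 1 must be indifferent between Hawk and Dove.
Player 1's expected payoff from Hawk is 11y + 14(1−y); from Dove it is 7y + 17(1−y).
Setting these equal: −3y + 14 = −10y + 17, so y = 3/7.
Therefore Player 2 plays Dove with probability 1 − 3/7 = 4/7.

4/7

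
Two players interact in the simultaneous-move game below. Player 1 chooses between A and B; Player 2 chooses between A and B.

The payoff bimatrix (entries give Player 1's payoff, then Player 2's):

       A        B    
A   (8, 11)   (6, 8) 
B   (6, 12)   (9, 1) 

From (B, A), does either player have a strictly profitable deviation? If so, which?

Player 1 at (B, A) earns 6; deviating to A yields 8 — a strict improvement.
Player 2 earns 12; deviating to B yields 1 — not better.
Only Player 1 has a strictly profitable deviation.

Player 1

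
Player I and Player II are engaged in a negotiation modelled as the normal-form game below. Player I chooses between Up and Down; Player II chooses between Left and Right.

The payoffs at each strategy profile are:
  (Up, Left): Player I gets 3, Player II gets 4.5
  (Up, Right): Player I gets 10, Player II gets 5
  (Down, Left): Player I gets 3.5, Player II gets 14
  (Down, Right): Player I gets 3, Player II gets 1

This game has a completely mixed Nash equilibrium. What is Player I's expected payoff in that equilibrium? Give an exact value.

52/15

First find y, the probability Player II plays Left, from Player I's indifference between Up and Down: 3y + 10(1−y) = 3.5y + 3(1−y), giving y = 14/15.
Since Player I is indifferent in equilibrium, Player I's expected payoff equals the payoff from either row against (14/15, 1/15). Using Up: 3(14/15) + 10(1/15) = 52/15.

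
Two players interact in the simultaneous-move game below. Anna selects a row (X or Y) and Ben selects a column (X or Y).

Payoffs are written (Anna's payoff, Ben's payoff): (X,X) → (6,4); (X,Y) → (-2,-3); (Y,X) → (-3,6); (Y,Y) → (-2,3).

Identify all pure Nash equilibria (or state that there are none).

(X, X): Anna gets 6 ≥ -3 from Y, and Ben gets 4 ≥ -3 from Y — Nash equilibrium.
(X, Y): Ben prefers X (4 > -3) — not an equilibrium.
(Y, X): Anna prefers X (6 > -3) — not an equilibrium.
(Y, Y): Ben prefers X (6 > 3) — not an equilibrium.

(X, X)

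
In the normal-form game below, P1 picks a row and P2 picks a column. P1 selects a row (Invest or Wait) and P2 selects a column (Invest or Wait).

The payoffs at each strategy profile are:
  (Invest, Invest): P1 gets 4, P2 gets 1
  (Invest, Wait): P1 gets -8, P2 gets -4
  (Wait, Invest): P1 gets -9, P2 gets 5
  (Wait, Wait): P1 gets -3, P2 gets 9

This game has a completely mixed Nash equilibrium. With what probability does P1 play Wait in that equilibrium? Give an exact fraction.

5/9

Let r be the probability that P1 plays Invest. In a completely mixed equilibrium, P2 must be indifferent between Invest and Wait.
P2's expected payoff from Invest is r + 5(1−r); from Wait it is −4r + 9(1−r).
Setting these equal: −4r + 5 = −13r + 9, so r = 4/9.
Therefore P1 plays Wait with probability 1 − 4/9 = 5/9.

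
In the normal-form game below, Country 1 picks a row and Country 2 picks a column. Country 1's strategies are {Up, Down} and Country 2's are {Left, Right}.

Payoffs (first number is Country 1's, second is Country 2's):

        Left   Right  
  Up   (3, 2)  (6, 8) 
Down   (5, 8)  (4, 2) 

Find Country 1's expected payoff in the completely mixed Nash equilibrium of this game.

9/2

First find q, the probability Country 2 plays Left, from Country 1's indifference between Up and Down: 3q + 6(1−q) = 5q + 4(1−q), giving q = 1/2.
Since Country 1 is indifferent in equilibrium, Country 1's expected payoff equals the payoff from either row against (1/2, 1/2). Using Up: 3(1/2) + 6(1/2) = 9/2.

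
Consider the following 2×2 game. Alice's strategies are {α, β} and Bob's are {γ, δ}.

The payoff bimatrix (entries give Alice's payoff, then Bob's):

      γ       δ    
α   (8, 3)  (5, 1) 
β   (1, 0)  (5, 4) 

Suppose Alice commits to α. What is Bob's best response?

Against α, Bob earns 3 from γ and 1 from δ.
So γ is the best response.

γ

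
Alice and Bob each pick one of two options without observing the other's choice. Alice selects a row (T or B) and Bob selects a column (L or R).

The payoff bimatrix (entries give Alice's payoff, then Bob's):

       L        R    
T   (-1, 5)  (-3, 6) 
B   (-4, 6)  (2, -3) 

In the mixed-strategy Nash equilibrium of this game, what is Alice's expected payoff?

-7/4

First find y, the probability Bob plays L, from Alice's indifference between T and B: −y − 3(1−y) = −4y + 2(1−y), giving y = 5/8.
Since Alice is indifferent in equilibrium, Alice's expected payoff equals the payoff from either row against (5/8, 3/8). Using T: −(5/8) − 3(3/8) = -7/4.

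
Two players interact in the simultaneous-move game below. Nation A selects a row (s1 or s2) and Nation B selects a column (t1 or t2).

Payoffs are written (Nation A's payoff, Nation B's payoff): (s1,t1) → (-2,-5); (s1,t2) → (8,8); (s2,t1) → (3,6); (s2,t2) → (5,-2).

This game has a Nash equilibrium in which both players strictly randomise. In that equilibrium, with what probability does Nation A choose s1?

8/21

Let p be the probability that Nation A plays s1. In a completely mixed equilibrium, Nation B must be indifferent between t1 and t2.
Nation B's expected payoff from t1 is −5p + 6(1−p); from t2 it is 8p − 2(1−p).
Setting these equal: −11p + 6 = 10p − 2, so p = 8/21.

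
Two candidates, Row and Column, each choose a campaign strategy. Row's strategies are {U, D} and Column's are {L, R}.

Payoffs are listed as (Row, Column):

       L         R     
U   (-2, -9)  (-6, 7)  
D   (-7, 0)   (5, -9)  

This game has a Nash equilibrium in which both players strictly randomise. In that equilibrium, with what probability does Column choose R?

5/16

Let y be the probability that Column plays L. In a completely mixed equilibrium, Row must be indifferent between U and D.
Row's expected payoff from U is −2y − 6(1−y); from D it is −7y + 5(1−y).
Setting these equal: 4y − 6 = −12y + 5, so y = 11/16.
Therefore Column plays R with probability 1 − 11/16 = 5/16.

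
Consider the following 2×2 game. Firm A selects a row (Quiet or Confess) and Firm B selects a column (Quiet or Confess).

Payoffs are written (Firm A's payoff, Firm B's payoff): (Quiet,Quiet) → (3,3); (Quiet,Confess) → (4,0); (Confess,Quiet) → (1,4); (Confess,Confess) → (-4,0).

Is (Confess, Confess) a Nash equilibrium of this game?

At (Confess, Confess), Firm A earns -4; switching to Quiet would give 4, so Firm A would deviate.
Firm B earns 0; switching to Quiet would give 4, so Firm B would deviate.
Since at least one player can profitably deviate, this is not a Nash equilibrium.

No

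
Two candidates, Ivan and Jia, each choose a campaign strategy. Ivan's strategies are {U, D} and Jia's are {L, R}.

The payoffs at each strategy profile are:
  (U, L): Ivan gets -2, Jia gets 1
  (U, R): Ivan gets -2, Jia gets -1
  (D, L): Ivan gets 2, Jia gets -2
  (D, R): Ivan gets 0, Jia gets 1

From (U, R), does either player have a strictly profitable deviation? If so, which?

Both

Ivan at (U, R) earns -2; deviating to D yields 0 — a strict improvement.
Jia earns -1; deviating to L yields 1 — a strict improvement.
Both Ivan and Jia have strictly profitable deviations.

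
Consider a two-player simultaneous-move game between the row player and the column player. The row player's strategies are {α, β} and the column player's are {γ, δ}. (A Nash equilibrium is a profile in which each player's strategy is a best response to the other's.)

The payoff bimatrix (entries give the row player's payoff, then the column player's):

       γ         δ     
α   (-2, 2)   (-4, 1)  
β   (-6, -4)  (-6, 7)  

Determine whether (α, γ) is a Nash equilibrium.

Yes

At (α, γ), the row player earns -2; switching to β would give -6, so the row player has no profitable deviation.
The column player earns 2; switching to δ would give 1, so the column player has no profitable deviation.
Neither player can gain by a unilateral deviation, so this profile is a Nash equilibrium.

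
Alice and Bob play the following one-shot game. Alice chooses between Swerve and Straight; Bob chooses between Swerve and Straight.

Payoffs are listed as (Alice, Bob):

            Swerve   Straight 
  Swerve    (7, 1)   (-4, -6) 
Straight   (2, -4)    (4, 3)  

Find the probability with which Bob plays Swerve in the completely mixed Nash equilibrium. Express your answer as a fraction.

8/13

Let c be the probability that Bob plays Swerve. In a completely mixed equilibrium, Alice must be indifferent between Swerve and Straight.
Alice's expected payoff from Swerve is 7c − 4(1−c); from Straight it is 2c + 4(1−c).
Setting these equal: 11c − 4 = −2c + 4, so c = 8/13.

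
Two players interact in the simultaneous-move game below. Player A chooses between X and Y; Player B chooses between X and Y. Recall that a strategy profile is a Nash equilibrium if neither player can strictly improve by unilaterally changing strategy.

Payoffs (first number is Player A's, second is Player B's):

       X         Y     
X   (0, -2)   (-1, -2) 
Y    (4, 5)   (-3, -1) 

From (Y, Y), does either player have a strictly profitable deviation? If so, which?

Player A at (Y, Y) earns -3; deviating to X yields -1 — a strict improvement.
Player B earns -1; deviating to X yields 5 — a strict improvement.
Both Player A and Player B have strictly profitable deviations.

Both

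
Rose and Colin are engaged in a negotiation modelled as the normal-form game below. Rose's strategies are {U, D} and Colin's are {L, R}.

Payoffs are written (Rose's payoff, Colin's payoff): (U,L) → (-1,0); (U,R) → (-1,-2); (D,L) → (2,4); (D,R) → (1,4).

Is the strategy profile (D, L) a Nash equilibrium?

Yes

At (D, L), Rose earns 2; switching to U would give -1, so Rose has no profitable deviation.
Colin earns 4; switching to R would give 4, so Colin has no profitable deviation.
Neither player can gain by a unilateral deviation, so this profile is a Nash equilibrium.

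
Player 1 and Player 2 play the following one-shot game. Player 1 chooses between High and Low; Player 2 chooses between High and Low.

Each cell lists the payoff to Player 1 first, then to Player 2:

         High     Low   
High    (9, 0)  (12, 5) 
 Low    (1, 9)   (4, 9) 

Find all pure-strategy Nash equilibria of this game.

(High, Low)

(High, High): Player 2 prefers Low (5 > 0) — not an equilibrium.
(High, Low): Player 1 gets 12 ≥ 4 from Low, and Player 2 gets 5 ≥ 0 from High — Nash equilibrium.
(Low, High): Player 1 prefers High (9 > 1) — not an equilibrium.
(Low, Low): Player 1 prefers High (12 > 4) — not an equilibrium.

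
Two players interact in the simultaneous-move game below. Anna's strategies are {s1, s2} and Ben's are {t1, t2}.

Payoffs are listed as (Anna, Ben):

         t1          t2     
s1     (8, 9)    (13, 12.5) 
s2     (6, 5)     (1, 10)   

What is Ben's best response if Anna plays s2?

t2

Against s2, Ben earns 5 from t1 and 10 from t2.
So t2 is the best response.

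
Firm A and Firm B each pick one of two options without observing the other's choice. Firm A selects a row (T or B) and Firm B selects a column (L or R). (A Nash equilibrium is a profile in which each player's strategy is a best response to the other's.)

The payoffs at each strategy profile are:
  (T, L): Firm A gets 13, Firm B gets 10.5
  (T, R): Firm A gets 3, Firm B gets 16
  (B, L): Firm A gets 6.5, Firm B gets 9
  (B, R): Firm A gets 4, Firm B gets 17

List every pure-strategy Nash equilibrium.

(T, L): Firm B prefers R (16 > 10.5) — not an equilibrium.
(T, R): Firm A prefers B (4 > 3) — not an equilibrium.
(B, L): Firm A prefers T (13 > 6.5); Firm B prefers R (17 > 9) — not an equilibrium.
(B, R): Firm A gets 4 ≥ 3 from T, and Firm B gets 17 ≥ 9 from L — Nash equilibrium.

(B, R)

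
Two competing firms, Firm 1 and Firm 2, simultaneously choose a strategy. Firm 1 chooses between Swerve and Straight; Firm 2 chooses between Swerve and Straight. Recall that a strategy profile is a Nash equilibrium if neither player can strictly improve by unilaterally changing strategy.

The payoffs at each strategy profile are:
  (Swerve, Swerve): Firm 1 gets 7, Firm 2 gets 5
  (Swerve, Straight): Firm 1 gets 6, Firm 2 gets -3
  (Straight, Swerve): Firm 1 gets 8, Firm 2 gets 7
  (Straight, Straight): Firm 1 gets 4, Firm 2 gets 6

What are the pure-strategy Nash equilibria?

(Straight, Swerve)

(Swerve, Swerve): Firm 1 prefers Straight (8 > 7) — not an equilibrium.
(Swerve, Straight): Firm 2 prefers Swerve (5 > -3) — not an equilibrium.
(Straight, Swerve): Firm 1 gets 8 ≥ 7 from Swerve, and Firm 2 gets 7 ≥ 6 from Straight — Nash equilibrium.
(Straight, Straight): Firm 1 prefers Swerve (6 > 4); Firm 2 prefers Swerve (7 > 6) — not an equilibrium.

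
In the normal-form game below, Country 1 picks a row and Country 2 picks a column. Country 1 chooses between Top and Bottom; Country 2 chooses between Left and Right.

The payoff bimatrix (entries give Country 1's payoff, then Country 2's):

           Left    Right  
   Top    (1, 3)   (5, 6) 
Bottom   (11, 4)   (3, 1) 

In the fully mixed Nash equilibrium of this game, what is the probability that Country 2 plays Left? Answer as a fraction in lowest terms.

1/6

Let y be the probability that Country 2 plays Left. In a completely mixed equilibrium, Country 1 must be indifferent between Top and Bottom.
Country 1's expected payoff from Top is y + 5(1−y); from Bottom it is 11y + 3(1−y).
Setting these equal: −4y + 5 = 8y + 3, so y = 1/6.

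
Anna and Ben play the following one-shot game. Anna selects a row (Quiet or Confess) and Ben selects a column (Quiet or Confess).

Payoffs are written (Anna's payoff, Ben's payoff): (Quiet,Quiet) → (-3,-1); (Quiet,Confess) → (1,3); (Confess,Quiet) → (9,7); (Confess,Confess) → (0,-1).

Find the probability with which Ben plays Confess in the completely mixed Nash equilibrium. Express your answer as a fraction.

12/13

Let y be the probability that Ben plays Quiet. In a completely mixed equilibrium, Anna must be indifferent between Quiet and Confess.
Anna's expected payoff from Quiet is −3y + (1−y); from Confess it is 9y.
Setting these equal: −4y + 1 = 9y, so y = 1/13.
Therefore Ben plays Confess with probability 1 − 1/13 = 12/13.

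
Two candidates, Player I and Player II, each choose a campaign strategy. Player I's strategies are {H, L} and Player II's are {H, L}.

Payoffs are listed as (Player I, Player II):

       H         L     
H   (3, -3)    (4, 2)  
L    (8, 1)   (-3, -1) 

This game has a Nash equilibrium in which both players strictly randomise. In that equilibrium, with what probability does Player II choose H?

Let c be the probability that Player II plays H. In a completely mixed equilibrium, Player I must be indifferent between H and L.
Player I's expected payoff from H is 3c + 4(1−c); from L it is 8c − 3(1−c).
Setting these equal: −c + 4 = 11c − 3, so c = 7/12.

7/12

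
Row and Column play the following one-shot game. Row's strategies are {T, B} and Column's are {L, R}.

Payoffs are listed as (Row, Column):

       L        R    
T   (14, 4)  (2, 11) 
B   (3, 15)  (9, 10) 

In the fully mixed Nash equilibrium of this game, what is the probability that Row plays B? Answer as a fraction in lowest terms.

Let p be the probability that Row plays T. In a completely mixed equilibrium, Column must be indifferent between L and R.
Column's expected payoff from L is 4p + 15(1−p); from R it is 11p + 10(1−p).
Setting these equal: −11p + 15 = p + 10, so p = 5/12.
Therefore Row plays B with probability 1 − 5/12 = 7/12.

7/12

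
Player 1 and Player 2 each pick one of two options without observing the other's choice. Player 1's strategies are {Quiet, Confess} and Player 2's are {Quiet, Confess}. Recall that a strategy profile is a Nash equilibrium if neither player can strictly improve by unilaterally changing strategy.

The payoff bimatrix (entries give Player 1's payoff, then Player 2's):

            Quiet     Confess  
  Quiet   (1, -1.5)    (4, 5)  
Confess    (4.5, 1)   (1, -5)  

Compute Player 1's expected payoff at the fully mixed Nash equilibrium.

34/13

First find q, the probability Player 2 plays Quiet, from Player 1's indifference between Quiet and Confess: q + 4(1−q) = 4.5q + (1−q), giving q = 6/13.
Since Player 1 is indifferent in equilibrium, Player 1's expected payoff equals the payoff from either row against (6/13, 7/13). Using Quiet: (6/13) + 4(7/13) = 34/13.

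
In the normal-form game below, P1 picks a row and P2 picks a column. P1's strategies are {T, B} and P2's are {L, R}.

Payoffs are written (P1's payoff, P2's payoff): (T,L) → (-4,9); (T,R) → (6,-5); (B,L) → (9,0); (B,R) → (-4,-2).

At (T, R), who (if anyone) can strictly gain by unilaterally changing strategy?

P1 at (T, R) earns 6; deviating to B yields -4 — not better.
P2 earns -5; deviating to L yields 9 — a strict improvement.
Only P2 has a strictly profitable deviation.

P2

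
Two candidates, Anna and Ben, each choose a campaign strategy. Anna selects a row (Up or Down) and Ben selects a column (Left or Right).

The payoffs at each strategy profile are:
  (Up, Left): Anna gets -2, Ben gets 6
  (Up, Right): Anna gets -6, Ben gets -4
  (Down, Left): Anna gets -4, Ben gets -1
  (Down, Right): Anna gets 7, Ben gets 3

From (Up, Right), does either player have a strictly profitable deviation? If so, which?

Anna at (Up, Right) earns -6; deviating to Down yields 7 — a strict improvement.
Ben earns -4; deviating to Left yields 6 — a strict improvement.
Both Anna and Ben have strictly profitable deviations.

Both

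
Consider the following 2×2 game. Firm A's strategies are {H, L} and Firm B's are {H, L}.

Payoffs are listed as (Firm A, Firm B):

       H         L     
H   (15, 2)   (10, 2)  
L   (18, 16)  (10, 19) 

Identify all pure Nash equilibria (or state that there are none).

(H, L) and (L, L)

(H, H): Firm A prefers L (18 > 15) — not an equilibrium.
(H, L): Firm A gets 10 ≥ 10 from L, and Firm B gets 2 ≥ 2 from H — Nash equilibrium.
(L, H): Firm B prefers L (19 > 16) — not an equilibrium.
(L, L): Firm A gets 10 ≥ 10 from H, and Firm B gets 19 ≥ 16 from H — Nash equilibrium.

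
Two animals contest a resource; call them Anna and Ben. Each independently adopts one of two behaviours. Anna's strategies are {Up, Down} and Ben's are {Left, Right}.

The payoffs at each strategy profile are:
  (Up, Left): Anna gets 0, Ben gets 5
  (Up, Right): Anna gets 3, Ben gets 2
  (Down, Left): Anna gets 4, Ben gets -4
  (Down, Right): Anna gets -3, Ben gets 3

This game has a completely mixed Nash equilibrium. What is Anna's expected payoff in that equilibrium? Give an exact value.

6/5

First find y, the probability Ben plays Left, from Anna's indifference between Up and Down: 3(1−y) = 4y − 3(1−y), giving y = 3/5.
Since Anna is indifferent in equilibrium, Anna's expected payoff equals the payoff from either row against (3/5, 2/5). Using Up: 3(2/5) = 6/5.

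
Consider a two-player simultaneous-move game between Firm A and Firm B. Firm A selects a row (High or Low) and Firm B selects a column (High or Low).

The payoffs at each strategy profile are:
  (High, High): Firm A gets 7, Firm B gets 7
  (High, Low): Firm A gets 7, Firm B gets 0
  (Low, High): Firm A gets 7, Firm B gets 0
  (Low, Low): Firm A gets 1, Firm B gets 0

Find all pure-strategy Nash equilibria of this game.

(High, High): Firm A gets 7 ≥ 7 from Low, and Firm B gets 7 ≥ 0 from Low — Nash equilibrium.
(High, Low): Firm B prefers High (7 > 0) — not an equilibrium.
(Low, High): Firm A gets 7 ≥ 7 from High, and Firm B gets 0 ≥ 0 from Low — Nash equilibrium.
(Low, Low): Firm A prefers High (7 > 1) — not an equilibrium.

(High, High) and (Low, High)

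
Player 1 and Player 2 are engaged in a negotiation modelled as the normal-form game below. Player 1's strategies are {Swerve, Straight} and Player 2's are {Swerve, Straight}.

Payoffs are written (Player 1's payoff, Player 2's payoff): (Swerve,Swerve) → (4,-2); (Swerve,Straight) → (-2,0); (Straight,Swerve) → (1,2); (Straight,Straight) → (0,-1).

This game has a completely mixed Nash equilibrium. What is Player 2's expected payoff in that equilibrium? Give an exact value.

-2/5

First find p, the probability Player 1 plays Swerve, from Player 2's indifference between Swerve and Straight: −2p + 2(1−p) = −(1−p), giving p = 3/5.
Since Player 2 is indifferent in equilibrium, Player 2's expected payoff equals the payoff from either column against (3/5, 2/5). Using Swerve: −2(3/5) + 2(2/5) = -2/5.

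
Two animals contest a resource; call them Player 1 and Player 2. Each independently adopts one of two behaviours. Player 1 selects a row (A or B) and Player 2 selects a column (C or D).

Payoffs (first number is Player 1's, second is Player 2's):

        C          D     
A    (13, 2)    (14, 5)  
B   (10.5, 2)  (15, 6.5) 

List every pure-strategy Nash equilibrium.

(B, D)

(A, C): Player 2 prefers D (5 > 2) — not an equilibrium.
(A, D): Player 1 prefers B (15 > 14) — not an equilibrium.
(B, C): Player 1 prefers A (13 > 10.5); Player 2 prefers D (6.5 > 2) — not an equilibrium.
(B, D): Player 1 gets 15 ≥ 14 from A, and Player 2 gets 6.5 ≥ 2 from C — Nash equilibrium.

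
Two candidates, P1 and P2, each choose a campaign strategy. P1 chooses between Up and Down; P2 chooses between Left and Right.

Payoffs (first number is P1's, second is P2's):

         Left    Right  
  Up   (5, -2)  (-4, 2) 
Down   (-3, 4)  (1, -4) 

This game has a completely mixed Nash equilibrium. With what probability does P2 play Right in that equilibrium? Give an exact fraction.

Let q be the probability that P2 plays Left. In a completely mixed equilibrium, P1 must be indifferent between Up and Down.
P1's expected payoff from Up is 5q − 4(1−q); from Down it is −3q + (1−q).
Setting these equal: 9q − 4 = −4q + 1, so q = 5/13.
Therefore P2 plays Right with probability 1 − 5/13 = 8/13.

8/13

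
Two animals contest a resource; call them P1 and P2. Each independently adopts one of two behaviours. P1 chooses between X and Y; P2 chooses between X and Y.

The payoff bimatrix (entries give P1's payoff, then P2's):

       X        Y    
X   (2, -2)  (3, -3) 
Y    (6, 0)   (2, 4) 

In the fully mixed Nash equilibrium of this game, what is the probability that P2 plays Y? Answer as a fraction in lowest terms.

Let q be the probability that P2 plays X. In a completely mixed equilibrium, P1 must be indifferent between X and Y.
P1's expected payoff from X is 2q + 3(1−q); from Y it is 6q + 2(1−q).
Setting these equal: −q + 3 = 4q + 2, so q = 1/5.
Therefore P2 plays Y with probability 1 − 1/5 = 4/5.

4/5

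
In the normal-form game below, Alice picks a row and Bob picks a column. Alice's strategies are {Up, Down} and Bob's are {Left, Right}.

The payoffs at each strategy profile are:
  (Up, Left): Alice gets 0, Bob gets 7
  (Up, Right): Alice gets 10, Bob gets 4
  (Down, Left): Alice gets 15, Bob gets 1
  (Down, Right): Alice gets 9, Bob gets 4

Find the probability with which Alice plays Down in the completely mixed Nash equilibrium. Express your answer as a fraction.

Let p be the probability that Alice plays Up. In a completely mixed equilibrium, Bob must be indifferent between Left and Right.
Bob's expected payoff from Left is 7p + (1−p); from Right it is 4p + 4(1−p).
Setting these equal: 6p + 1 = 4, so p = 1/2.
Therefore Alice plays Down with probability 1 − 1/2 = 1/2.

1/2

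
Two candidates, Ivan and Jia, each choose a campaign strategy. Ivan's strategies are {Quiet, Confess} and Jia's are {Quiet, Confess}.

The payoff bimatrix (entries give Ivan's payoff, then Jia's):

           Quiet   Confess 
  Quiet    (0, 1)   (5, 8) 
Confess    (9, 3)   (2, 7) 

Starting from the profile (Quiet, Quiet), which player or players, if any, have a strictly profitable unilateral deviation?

Both

Ivan at (Quiet, Quiet) earns 0; deviating to Confess yields 9 — a strict improvement.
Jia earns 1; deviating to Confess yields 8 — a strict improvement.
Both Ivan and Jia have strictly profitable deviations.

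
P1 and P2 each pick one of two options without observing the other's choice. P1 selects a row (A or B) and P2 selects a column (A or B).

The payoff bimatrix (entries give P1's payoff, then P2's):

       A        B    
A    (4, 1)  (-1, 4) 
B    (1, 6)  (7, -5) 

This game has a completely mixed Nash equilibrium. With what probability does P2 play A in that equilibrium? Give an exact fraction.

Let y be the probability that P2 plays A. In a completely mixed equilibrium, P1 must be indifferent between A and B.
P1's expected payoff from A is 4y − (1−y); from B it is y + 7(1−y).
Setting these equal: 5y − 1 = −6y + 7, so y = 8/11.

8/11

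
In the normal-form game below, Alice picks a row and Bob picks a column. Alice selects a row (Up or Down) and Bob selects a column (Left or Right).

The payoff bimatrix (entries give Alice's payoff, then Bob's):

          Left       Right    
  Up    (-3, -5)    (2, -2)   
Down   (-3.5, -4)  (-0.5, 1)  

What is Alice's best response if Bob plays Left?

Against Left, Alice earns -3 from Up and -3.5 from Down.
So Up is the best response.

Up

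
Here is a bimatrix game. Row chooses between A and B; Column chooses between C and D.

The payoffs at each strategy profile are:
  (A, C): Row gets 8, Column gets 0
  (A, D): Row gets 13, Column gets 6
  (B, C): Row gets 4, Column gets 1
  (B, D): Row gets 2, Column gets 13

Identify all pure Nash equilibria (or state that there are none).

(A, D)

(A, C): Column prefers D (6 > 0) — not an equilibrium.
(A, D): Row gets 13 ≥ 2 from B, and Column gets 6 ≥ 0 from C — Nash equilibrium.
(B, C): Row prefers A (8 > 4); Column prefers D (13 > 1) — not an equilibrium.
(B, D): Row prefers A (13 > 2) — not an equilibrium.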